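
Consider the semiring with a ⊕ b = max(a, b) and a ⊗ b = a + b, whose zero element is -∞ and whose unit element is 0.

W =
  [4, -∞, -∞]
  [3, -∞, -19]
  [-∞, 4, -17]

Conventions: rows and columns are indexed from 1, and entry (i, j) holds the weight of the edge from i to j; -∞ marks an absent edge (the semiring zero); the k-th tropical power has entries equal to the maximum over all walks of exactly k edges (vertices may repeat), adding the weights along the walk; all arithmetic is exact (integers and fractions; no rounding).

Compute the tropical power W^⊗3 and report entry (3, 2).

W^⊗2:
  [8, -∞, -∞]
  [7, -15, -36]
  [7, -13, -15]
W^⊗3:
  [12, -∞, -∞]
  [11, -32, -34]
  [11, -11, -32]
Key observation: the optimum is the walk 3->2->3->2, with weight 4 + (-19) + 4 = -11.
Optimal value attained by: walk 3->2->3->2.
Answer: (W^⊗3)[3][2] = -11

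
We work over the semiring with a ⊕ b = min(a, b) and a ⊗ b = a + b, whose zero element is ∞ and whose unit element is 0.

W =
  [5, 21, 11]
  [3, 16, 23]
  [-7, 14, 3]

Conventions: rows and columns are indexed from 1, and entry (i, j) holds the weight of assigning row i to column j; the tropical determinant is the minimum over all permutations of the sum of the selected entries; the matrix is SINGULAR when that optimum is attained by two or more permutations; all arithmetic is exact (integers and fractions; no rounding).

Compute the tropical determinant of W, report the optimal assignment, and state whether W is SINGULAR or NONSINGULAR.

σ = (1, 2, 3): 5 + 16 + 3 = 24
σ = (1, 3, 2): 5 + 23 + 14 = 42
σ = (2, 1, 3): 21 + 3 + 3 = 27
σ = (2, 3, 1): 21 + 23 + (-7) = 37
σ = (3, 1, 2): 11 + 3 + 14 = 28
σ = (3, 2, 1): 11 + 16 + (-7) = 20
Optimal value attained by: σ = (3, 2, 1).
Answer: det⊕(W) = 20; verdict: NONSINGULAR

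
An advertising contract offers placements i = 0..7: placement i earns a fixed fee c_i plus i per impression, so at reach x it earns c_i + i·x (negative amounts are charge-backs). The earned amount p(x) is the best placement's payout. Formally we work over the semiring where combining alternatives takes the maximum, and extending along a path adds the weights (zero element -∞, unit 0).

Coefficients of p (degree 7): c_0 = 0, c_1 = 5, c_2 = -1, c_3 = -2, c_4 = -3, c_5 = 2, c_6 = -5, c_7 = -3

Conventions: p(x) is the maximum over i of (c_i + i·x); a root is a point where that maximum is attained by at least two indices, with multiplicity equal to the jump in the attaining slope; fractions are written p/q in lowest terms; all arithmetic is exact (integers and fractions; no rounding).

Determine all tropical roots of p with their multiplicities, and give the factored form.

hull edge (i=0, c=0) to (i=1, c=5): slope 5, span 1
hull edge (i=1, c=5) to (i=5, c=2): slope -3/4, span 4
hull edge (i=5, c=2) to (i=7, c=-3): slope -5/2, span 2
Factored form: p(x) = -3 ⊗ (x ⊕ (-5)) ⊗ (x ⊕ 3/4) ⊗ (x ⊕ 3/4) ⊗ (x ⊕ 3/4) ⊗ (x ⊕ 3/4) ⊗ (x ⊕ 5/2) ⊗ (x ⊕ 5/2)
Answer: roots = -5 (mult 1), 3/4 (mult 4), 5/2 (mult 2)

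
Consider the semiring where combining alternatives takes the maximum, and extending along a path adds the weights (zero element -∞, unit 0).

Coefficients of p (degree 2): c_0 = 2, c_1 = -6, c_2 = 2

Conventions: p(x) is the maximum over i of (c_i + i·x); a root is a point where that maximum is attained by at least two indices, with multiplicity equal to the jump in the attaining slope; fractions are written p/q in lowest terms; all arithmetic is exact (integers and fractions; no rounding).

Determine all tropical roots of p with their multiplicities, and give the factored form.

hull edge (i=0, c=2) to (i=2, c=2): slope 0, span 2
Factored form: p(x) = 2 ⊗ (x ⊕ 0) ⊗ (x ⊕ 0)
Answer: roots = 0 (mult 2)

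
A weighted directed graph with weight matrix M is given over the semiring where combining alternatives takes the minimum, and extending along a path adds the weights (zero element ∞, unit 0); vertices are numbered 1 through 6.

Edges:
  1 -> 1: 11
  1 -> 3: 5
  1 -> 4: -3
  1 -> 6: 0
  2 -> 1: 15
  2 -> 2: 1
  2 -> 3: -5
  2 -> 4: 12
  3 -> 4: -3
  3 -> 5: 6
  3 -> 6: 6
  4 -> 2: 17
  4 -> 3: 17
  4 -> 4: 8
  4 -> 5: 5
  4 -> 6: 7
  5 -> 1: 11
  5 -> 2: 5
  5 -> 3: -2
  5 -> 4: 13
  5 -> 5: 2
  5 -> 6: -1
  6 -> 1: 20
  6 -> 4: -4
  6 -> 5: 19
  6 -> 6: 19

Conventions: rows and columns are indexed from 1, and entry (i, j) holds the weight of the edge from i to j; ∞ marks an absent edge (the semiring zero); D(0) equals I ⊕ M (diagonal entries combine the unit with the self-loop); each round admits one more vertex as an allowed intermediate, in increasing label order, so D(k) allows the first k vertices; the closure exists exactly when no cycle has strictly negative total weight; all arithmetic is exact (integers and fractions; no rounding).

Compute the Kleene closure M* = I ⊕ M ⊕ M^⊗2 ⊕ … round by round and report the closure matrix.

D(0):
  [0, ∞, 5, -3, ∞, 0]
  [15, 0, -5, 12, ∞, ∞]
  [∞, ∞, 0, -3, 6, 6]
  [∞, 17, 17, 0, 5, 7]
  [11, 5, -2, 13, 0, -1]
  [20, ∞, ∞, -4, 19, 0]
D(1):
  [0, ∞, 5, -3, ∞, 0]
  [15, 0, -5, 12, ∞, 15]
  [∞, ∞, 0, -3, 6, 6]
  [∞, 17, 17, 0, 5, 7]
  [11, 5, -2, 8, 0, -1]
  [20, ∞, 25, -4, 19, 0]
D(2):
  [0, ∞, 5, -3, ∞, 0]
  [15, 0, -5, 12, ∞, 15]
  [∞, ∞, 0, -3, 6, 6]
  [32, 17, 12, 0, 5, 7]
  [11, 5, -2, 8, 0, -1]
  [20, ∞, 25, -4, 19, 0]
D(3):
  [0, ∞, 5, -3, 11, 0]
  [15, 0, -5, -8, 1, 1]
  [∞, ∞, 0, -3, 6, 6]
  [32, 17, 12, 0, 5, 7]
  [11, 5, -2, -5, 0, -1]
  [20, ∞, 25, -4, 19, 0]
D(4):
  [0, 14, 5, -3, 2, 0]
  [15, 0, -5, -8, -3, -1]
  [29, 14, 0, -3, 2, 4]
  [32, 17, 12, 0, 5, 7]
  [11, 5, -2, -5, 0, -1]
  [20, 13, 8, -4, 1, 0]
D(5):
  [0, 7, 0, -3, 2, 0]
  [8, 0, -5, -8, -3, -4]
  [13, 7, 0, -3, 2, 1]
  [16, 10, 3, 0, 5, 4]
  [11, 5, -2, -5, 0, -1]
  [12, 6, -1, -4, 1, 0]
D(6):
  [0, 6, -1, -4, 1, 0]
  [8, 0, -5, -8, -3, -4]
  [13, 7, 0, -3, 2, 1]
  [16, 10, 3, 0, 5, 4]
  [11, 5, -2, -5, 0, -1]
  [12, 6, -1, -4, 1, 0]
Answer: M* = [[0, 6, -1, -4, 1, 0], [8, 0, -5, -8, -3, -4], [13, 7, 0, -3, 2, 1], [16, 10, 3, 0, 5, 4], [11, 5, -2, -5, 0, -1], [12, 6, -1, -4, 1, 0]]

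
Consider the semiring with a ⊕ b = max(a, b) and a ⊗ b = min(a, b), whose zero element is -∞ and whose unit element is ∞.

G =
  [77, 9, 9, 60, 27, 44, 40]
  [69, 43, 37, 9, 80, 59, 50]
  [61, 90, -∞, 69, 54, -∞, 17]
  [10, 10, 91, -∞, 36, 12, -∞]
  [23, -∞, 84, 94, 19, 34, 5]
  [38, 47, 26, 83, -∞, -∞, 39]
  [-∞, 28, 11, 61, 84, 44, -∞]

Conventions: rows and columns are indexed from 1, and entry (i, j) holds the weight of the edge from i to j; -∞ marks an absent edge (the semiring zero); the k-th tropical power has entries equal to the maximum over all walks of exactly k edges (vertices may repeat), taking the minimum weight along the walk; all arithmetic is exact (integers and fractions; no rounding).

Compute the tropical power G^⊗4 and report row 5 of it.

G^⊗2:
  [77, 44, 60, 60, 40, 44, 40]
  [69, 47, 80, 80, 50, 44, 43]
  [69, 43, 69, 60, 80, 59, 50]
  [61, 90, 36, 69, 54, 34, 17]
  [61, 84, 91, 69, 54, 23, 34]
  [47, 43, 83, 39, 47, 47, 47]
  [38, 44, 84, 84, 36, 34, 39]
G^⊗3:
  [77, 60, 60, 60, 54, 44, 44]
  [69, 80, 80, 69, 54, 47, 47]
  [69, 69, 80, 80, 54, 44, 43]
  [69, 43, 69, 60, 80, 59, 50]
  [69, 90, 69, 69, 80, 59, 50]
  [61, 83, 47, 69, 54, 44, 43]
  [61, 84, 84, 69, 54, 44, 44]
G^⊗4:
  [77, 60, 60, 60, 60, 59, 50]
  [69, 80, 69, 69, 80, 59, 50]
  [69, 80, 80, 69, 69, 59, 50]
  [69, 69, 80, 80, 54, 44, 43]
  [69, 69, 80, 80, 80, 59, 50]
  [69, 47, 69, 60, 80, 59, 50]
  [69, 84, 69, 69, 80, 59, 50]
Answer: row 5 of G^⊗4 = [69, 69, 80, 80, 80, 59, 50]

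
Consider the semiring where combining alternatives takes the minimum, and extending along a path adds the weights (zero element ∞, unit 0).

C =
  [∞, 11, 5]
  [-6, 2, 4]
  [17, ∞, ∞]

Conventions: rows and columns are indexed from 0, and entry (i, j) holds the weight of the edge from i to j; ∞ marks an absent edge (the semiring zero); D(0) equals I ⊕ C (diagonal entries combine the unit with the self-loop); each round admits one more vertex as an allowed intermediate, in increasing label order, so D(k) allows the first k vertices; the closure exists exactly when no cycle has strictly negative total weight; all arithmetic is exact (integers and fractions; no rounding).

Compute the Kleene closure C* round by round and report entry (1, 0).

D(0):
  [0, 11, 5]
  [-6, 0, 4]
  [17, ∞, 0]
D(1):
  [0, 11, 5]
  [-6, 0, -1]
  [17, 28, 0]
D(2):
  [0, 11, 5]
  [-6, 0, -1]
  [17, 28, 0]
D(3):
  [0, 11, 5]
  [-6, 0, -1]
  [17, 28, 0]
Answer: C*[1][0] = -6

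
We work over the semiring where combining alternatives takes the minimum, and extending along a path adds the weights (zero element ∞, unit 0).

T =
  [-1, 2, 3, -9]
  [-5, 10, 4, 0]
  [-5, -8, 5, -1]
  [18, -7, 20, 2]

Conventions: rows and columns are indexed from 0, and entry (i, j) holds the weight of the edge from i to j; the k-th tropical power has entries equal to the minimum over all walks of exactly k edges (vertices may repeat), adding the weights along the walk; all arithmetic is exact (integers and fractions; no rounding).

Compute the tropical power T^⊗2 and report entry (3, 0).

T^⊗2:
  [-3, -16, 2, -10]
  [-6, -7, -2, -14]
  [-13, -8, -4, -14]
  [-12, -5, -3, -7]
Key observation: the optimum is the walk 3->1->0, with weight (-7) + (-5) = -12.
Optimal value attained by: walk 3->1->0.
Answer: (T^⊗2)[3][0] = -12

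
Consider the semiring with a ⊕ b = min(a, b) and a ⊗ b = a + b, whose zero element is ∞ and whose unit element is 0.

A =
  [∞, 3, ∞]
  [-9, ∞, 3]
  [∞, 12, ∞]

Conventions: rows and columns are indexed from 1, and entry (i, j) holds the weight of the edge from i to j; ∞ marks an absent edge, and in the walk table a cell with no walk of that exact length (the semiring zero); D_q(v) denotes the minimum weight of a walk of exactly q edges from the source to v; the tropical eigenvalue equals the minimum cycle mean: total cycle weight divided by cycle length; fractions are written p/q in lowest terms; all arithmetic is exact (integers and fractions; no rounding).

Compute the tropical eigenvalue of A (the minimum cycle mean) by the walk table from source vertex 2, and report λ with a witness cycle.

q=0: [∞, 0, ∞]
q=1: [-9, ∞, 3]
q=2: [∞, -6, ∞]
q=3: [-15, ∞, -3]
Optimal cycle mean attained by: cycle 1->2->1, total 3 + (-9), length 2.
Answer: λ = -3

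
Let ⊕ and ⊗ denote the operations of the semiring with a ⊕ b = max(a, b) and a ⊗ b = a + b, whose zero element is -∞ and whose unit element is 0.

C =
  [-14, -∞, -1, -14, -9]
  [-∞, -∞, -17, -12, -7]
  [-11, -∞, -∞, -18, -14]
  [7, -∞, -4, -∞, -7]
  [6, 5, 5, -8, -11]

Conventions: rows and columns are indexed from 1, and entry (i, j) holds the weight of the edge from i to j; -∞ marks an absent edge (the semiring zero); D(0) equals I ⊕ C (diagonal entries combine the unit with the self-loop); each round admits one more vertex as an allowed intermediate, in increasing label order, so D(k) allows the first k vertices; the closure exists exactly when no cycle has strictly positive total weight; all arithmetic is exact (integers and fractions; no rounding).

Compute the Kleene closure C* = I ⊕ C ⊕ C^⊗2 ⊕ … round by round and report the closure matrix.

D(0):
  [0, -∞, -1, -14, -9]
  [-∞, 0, -17, -12, -7]
  [-11, -∞, 0, -18, -14]
  [7, -∞, -4, 0, -7]
  [6, 5, 5, -8, 0]
D(1):
  [0, -∞, -1, -14, -9]
  [-∞, 0, -17, -12, -7]
  [-11, -∞, 0, -18, -14]
  [7, -∞, 6, 0, -2]
  [6, 5, 5, -8, 0]
D(2):
  [0, -∞, -1, -14, -9]
  [-∞, 0, -17, -12, -7]
  [-11, -∞, 0, -18, -14]
  [7, -∞, 6, 0, -2]
  [6, 5, 5, -7, 0]
D(3):
  [0, -∞, -1, -14, -9]
  [-28, 0, -17, -12, -7]
  [-11, -∞, 0, -18, -14]
  [7, -∞, 6, 0, -2]
  [6, 5, 5, -7, 0]
D(4):
  [0, -∞, -1, -14, -9]
  [-5, 0, -6, -12, -7]
  [-11, -∞, 0, -18, -14]
  [7, -∞, 6, 0, -2]
  [6, 5, 5, -7, 0]
D(5):
  [0, -4, -1, -14, -9]
  [-1, 0, -2, -12, -7]
  [-8, -9, 0, -18, -14]
  [7, 3, 6, 0, -2]
  [6, 5, 5, -7, 0]
Answer: C* = [[0, -4, -1, -14, -9], [-1, 0, -2, -12, -7], [-8, -9, 0, -18, -14], [7, 3, 6, 0, -2], [6, 5, 5, -7, 0]]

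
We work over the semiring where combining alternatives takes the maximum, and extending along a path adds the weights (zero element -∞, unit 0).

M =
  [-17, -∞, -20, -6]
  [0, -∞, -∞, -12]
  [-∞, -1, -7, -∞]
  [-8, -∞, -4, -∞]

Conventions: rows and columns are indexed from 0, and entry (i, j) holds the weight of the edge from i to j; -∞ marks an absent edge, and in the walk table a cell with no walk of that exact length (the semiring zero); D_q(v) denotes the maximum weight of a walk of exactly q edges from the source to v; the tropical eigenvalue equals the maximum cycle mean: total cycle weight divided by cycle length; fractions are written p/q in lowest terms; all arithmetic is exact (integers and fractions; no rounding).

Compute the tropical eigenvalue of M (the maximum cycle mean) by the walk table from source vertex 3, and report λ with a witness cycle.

q=0: [-∞, -∞, -∞, 0]
q=1: [-8, -∞, -4, -∞]
q=2: [-25, -5, -11, -14]
q=3: [-5, -12, -18, -17]
q=4: [-12, -19, -21, -11]
Optimal cycle mean attained by: cycle 0->3->2->1->0, total (-6) + (-4) + (-1) + 0, length 4.
Answer: λ = -11/4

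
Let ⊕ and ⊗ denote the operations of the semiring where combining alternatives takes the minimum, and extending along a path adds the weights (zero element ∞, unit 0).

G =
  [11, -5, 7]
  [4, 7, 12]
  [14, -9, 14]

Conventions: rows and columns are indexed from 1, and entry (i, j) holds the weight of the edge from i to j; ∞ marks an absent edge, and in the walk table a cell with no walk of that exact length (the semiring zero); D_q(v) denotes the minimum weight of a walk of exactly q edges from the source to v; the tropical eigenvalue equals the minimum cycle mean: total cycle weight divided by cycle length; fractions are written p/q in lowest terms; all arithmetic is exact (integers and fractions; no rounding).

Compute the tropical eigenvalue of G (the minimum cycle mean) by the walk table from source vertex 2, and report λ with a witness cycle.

q=0: [∞, 0, ∞]
q=1: [4, 7, 12]
q=2: [11, -1, 11]
q=3: [3, 2, 11]
Optimal cycle mean attained by: cycle 1->2->1, total (-5) + 4, length 2.
Answer: λ = -1/2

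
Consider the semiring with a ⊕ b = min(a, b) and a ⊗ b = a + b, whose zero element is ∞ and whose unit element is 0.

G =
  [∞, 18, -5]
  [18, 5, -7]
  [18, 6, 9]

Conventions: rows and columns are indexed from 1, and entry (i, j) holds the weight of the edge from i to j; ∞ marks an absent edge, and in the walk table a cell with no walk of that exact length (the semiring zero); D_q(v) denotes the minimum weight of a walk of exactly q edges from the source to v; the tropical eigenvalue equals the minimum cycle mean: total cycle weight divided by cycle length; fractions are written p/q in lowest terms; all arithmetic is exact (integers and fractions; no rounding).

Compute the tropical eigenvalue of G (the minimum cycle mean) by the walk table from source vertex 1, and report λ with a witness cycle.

q=0: [0, ∞, ∞]
q=1: [∞, 18, -5]
q=2: [13, 1, 4]
q=3: [19, 6, -6]
Optimal cycle mean attained by: cycle 2->3->2, total (-7) + 6, length 2.
Answer: λ = -1/2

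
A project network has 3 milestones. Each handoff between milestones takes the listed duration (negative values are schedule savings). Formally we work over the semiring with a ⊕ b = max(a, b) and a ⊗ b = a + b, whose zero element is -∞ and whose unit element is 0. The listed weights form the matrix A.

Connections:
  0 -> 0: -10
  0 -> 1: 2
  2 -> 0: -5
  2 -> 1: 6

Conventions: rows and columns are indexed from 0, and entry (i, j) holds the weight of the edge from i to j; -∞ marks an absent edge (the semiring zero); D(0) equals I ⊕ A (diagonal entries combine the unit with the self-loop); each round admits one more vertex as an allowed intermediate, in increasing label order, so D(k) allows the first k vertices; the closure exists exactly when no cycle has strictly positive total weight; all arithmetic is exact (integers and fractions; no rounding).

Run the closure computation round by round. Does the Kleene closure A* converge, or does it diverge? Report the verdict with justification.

D(0):
  [0, 2, -∞]
  [-∞, 0, -∞]
  [-5, 6, 0]
D(1):
  [0, 2, -∞]
  [-∞, 0, -∞]
  [-5, 6, 0]
D(2):
  [0, 2, -∞]
  [-∞, 0, -∞]
  [-5, 6, 0]
D(3):
  [0, 2, -∞]
  [-∞, 0, -∞]
  [-5, 6, 0]
Key observation: every diagonal entry stays at the unit through all rounds, so no improving cycle exists.
Answer: CONVERGES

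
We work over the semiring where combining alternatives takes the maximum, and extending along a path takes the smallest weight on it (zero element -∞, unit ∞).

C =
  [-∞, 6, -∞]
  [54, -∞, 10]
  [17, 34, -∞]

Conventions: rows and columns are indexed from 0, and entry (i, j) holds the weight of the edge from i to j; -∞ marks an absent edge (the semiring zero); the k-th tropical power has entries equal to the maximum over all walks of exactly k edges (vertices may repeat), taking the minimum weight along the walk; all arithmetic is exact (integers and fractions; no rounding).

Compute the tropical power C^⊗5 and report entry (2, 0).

C^⊗2:
  [6, -∞, 6]
  [10, 10, -∞]
  [34, 6, 10]
C^⊗3:
  [6, 6, -∞]
  [10, 6, 10]
  [10, 10, 6]
C^⊗4:
  [6, 6, 6]
  [10, 10, 6]
  [10, 6, 10]
C^⊗5:
  [6, 6, 6]
  [10, 6, 10]
  [10, 10, 6]
Key observation: the optimum is the walk 2->1->2->1->2->0, with weight 34 min 10 min 34 min 10 min 17 = 10.
Optimal value attained by: walk 2->1->2->1->2->0.
Answer: (C^⊗5)[2][0] = 10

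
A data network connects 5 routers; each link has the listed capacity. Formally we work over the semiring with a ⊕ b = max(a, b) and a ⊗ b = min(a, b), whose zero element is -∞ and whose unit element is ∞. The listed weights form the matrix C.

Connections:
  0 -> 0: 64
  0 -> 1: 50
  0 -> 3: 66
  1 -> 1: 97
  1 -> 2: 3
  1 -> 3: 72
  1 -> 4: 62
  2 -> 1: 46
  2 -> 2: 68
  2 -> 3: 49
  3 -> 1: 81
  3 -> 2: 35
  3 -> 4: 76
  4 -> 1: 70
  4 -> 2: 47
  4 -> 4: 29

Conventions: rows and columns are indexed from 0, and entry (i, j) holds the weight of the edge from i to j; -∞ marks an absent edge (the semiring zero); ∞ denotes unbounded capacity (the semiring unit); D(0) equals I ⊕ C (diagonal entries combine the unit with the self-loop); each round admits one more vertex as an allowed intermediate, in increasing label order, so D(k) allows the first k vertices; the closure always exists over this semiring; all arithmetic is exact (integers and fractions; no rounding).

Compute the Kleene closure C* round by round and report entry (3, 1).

D(0):
  [∞, 50, -∞, 66, -∞]
  [-∞, ∞, 3, 72, 62]
  [-∞, 46, ∞, 49, -∞]
  [-∞, 81, 35, ∞, 76]
  [-∞, 70, 47, -∞, ∞]
D(1):
  [∞, 50, -∞, 66, -∞]
  [-∞, ∞, 3, 72, 62]
  [-∞, 46, ∞, 49, -∞]
  [-∞, 81, 35, ∞, 76]
  [-∞, 70, 47, -∞, ∞]
D(2):
  [∞, 50, 3, 66, 50]
  [-∞, ∞, 3, 72, 62]
  [-∞, 46, ∞, 49, 46]
  [-∞, 81, 35, ∞, 76]
  [-∞, 70, 47, 70, ∞]
D(3):
  [∞, 50, 3, 66, 50]
  [-∞, ∞, 3, 72, 62]
  [-∞, 46, ∞, 49, 46]
  [-∞, 81, 35, ∞, 76]
  [-∞, 70, 47, 70, ∞]
D(4):
  [∞, 66, 35, 66, 66]
  [-∞, ∞, 35, 72, 72]
  [-∞, 49, ∞, 49, 49]
  [-∞, 81, 35, ∞, 76]
  [-∞, 70, 47, 70, ∞]
D(5):
  [∞, 66, 47, 66, 66]
  [-∞, ∞, 47, 72, 72]
  [-∞, 49, ∞, 49, 49]
  [-∞, 81, 47, ∞, 76]
  [-∞, 70, 47, 70, ∞]
Answer: C*[3][1] = 81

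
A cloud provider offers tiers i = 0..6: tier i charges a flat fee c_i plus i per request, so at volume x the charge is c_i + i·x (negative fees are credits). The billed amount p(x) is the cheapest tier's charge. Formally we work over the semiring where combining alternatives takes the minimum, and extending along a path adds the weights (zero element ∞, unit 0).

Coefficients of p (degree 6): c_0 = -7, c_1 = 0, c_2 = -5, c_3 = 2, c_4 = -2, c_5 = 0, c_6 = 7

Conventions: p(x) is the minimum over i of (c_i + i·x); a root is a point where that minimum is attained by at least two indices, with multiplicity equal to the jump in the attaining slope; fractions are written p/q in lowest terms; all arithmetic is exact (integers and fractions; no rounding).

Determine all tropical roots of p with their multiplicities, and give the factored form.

hull edge (i=0, c=-7) to (i=2, c=-5): slope 1, span 2
hull edge (i=2, c=-5) to (i=4, c=-2): slope 3/2, span 2
hull edge (i=4, c=-2) to (i=5, c=0): slope 2, span 1
hull edge (i=5, c=0) to (i=6, c=7): slope 7, span 1
Factored form: p(x) = 7 ⊗ (x ⊕ (-7)) ⊗ (x ⊕ (-2)) ⊗ (x ⊕ (-3/2)) ⊗ (x ⊕ (-3/2)) ⊗ (x ⊕ (-1)) ⊗ (x ⊕ (-1))
Answer: roots = -7 (mult 1), -2 (mult 1), -3/2 (mult 2), -1 (mult 2)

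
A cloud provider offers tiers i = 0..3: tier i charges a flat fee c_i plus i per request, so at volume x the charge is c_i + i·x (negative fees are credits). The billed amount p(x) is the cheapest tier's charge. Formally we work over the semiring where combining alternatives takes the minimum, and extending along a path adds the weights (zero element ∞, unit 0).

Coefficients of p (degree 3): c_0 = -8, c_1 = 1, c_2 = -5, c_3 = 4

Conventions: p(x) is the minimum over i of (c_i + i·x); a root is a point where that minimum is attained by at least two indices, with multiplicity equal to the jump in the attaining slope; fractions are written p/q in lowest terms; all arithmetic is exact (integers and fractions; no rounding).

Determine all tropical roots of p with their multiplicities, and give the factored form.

hull edge (i=0, c=-8) to (i=2, c=-5): slope 3/2, span 2
hull edge (i=2, c=-5) to (i=3, c=4): slope 9, span 1
Factored form: p(x) = 4 ⊗ (x ⊕ (-9)) ⊗ (x ⊕ (-3/2)) ⊗ (x ⊕ (-3/2))
Answer: roots = -9 (mult 1), -3/2 (mult 2)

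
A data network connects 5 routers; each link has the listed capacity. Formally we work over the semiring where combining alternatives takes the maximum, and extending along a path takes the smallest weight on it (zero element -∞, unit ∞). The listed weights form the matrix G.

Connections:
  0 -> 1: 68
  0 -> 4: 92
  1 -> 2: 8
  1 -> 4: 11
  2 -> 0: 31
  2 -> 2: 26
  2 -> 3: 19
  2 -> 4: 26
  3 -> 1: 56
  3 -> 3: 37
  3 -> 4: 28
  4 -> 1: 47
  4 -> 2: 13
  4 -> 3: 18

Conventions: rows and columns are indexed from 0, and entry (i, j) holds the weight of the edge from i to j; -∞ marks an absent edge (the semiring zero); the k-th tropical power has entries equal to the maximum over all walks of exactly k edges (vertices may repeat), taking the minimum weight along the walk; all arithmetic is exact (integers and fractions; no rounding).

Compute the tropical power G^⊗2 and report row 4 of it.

G^⊗2:
  [-∞, 47, 13, 18, 11]
  [8, 11, 11, 11, 8]
  [26, 31, 26, 19, 31]
  [-∞, 37, 13, 37, 28]
  [13, 18, 13, 18, 18]
Answer: row 4 of G^⊗2 = [13, 18, 13, 18, 18]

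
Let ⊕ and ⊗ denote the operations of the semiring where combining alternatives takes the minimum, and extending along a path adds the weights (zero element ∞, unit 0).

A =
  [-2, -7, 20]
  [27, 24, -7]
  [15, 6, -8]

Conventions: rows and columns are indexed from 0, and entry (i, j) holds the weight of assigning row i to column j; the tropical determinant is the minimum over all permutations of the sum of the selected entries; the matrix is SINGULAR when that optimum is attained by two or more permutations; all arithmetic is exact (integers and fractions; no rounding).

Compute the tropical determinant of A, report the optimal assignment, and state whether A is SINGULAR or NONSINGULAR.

σ = (0, 1, 2): (-2) + 24 + (-8) = 14
σ = (0, 2, 1): (-2) + (-7) + 6 = -3
σ = (1, 0, 2): (-7) + 27 + (-8) = 12
σ = (1, 2, 0): (-7) + (-7) + 15 = 1
σ = (2, 0, 1): 20 + 27 + 6 = 53
σ = (2, 1, 0): 20 + 24 + 15 = 59
Optimal value attained by: σ = (0, 2, 1).
Answer: det⊕(A) = -3; verdict: NONSINGULAR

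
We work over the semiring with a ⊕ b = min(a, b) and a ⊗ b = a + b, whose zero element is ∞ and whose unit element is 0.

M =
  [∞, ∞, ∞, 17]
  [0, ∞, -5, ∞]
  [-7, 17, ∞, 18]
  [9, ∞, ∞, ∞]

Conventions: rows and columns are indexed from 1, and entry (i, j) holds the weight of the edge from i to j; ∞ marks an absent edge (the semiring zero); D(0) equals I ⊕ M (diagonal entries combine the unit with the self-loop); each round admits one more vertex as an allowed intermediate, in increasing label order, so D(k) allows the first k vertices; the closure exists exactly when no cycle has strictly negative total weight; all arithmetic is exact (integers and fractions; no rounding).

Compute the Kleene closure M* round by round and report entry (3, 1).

D(0):
  [0, ∞, ∞, 17]
  [0, 0, -5, ∞]
  [-7, 17, 0, 18]
  [9, ∞, ∞, 0]
D(1):
  [0, ∞, ∞, 17]
  [0, 0, -5, 17]
  [-7, 17, 0, 10]
  [9, ∞, ∞, 0]
D(2):
  [0, ∞, ∞, 17]
  [0, 0, -5, 17]
  [-7, 17, 0, 10]
  [9, ∞, ∞, 0]
D(3):
  [0, ∞, ∞, 17]
  [-12, 0, -5, 5]
  [-7, 17, 0, 10]
  [9, ∞, ∞, 0]
D(4):
  [0, ∞, ∞, 17]
  [-12, 0, -5, 5]
  [-7, 17, 0, 10]
  [9, ∞, ∞, 0]
Answer: M*[3][1] = -7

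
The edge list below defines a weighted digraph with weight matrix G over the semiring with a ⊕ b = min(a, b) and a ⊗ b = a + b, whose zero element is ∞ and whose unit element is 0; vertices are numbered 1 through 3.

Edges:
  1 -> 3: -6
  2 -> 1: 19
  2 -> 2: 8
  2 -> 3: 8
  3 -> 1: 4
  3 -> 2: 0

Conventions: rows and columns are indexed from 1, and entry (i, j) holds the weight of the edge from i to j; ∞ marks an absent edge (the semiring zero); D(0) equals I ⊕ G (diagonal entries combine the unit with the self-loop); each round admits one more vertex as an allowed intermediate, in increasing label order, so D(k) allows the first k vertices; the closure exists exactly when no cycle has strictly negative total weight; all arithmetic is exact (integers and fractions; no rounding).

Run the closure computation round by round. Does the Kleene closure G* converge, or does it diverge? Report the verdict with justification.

D(0):
  [0, ∞, -6]
  [19, 0, 8]
  [4, 0, 0]
Detection: at round 1, diagonal entry (3, 3) turns strictly negative.
Key observation: the cycle 3->1->3 has total weight 4 + (-6), which is strictly negative.
Answer: DIVERGES — negative cycle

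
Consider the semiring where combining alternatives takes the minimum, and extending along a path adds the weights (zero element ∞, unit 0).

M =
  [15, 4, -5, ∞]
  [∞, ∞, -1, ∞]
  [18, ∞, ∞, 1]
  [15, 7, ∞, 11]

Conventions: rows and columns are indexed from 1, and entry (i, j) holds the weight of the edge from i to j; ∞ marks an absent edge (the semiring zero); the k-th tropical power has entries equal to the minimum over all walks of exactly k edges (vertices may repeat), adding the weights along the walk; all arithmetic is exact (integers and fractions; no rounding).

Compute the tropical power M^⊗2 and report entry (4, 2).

M^⊗2:
  [13, 19, 3, -4]
  [17, ∞, ∞, 0]
  [16, 8, 13, 12]
  [26, 18, 6, 22]
Key observation: the optimum is the walk 4->4->2, with weight 11 + 7 = 18.
Optimal value attained by: walk 4->4->2.
Answer: (M^⊗2)[4][2] = 18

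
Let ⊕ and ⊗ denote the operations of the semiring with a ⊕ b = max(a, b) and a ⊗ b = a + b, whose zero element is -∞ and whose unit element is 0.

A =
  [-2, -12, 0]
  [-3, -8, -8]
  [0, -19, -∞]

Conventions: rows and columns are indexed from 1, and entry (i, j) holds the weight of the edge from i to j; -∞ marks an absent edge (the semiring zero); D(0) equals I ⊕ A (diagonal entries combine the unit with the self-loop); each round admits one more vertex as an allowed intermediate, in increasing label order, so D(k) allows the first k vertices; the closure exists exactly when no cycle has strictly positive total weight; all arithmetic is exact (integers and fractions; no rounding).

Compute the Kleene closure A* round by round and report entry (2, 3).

D(0):
  [0, -12, 0]
  [-3, 0, -8]
  [0, -19, 0]
D(1):
  [0, -12, 0]
  [-3, 0, -3]
  [0, -12, 0]
D(2):
  [0, -12, 0]
  [-3, 0, -3]
  [0, -12, 0]
D(3):
  [0, -12, 0]
  [-3, 0, -3]
  [0, -12, 0]
Answer: A*[2][3] = -3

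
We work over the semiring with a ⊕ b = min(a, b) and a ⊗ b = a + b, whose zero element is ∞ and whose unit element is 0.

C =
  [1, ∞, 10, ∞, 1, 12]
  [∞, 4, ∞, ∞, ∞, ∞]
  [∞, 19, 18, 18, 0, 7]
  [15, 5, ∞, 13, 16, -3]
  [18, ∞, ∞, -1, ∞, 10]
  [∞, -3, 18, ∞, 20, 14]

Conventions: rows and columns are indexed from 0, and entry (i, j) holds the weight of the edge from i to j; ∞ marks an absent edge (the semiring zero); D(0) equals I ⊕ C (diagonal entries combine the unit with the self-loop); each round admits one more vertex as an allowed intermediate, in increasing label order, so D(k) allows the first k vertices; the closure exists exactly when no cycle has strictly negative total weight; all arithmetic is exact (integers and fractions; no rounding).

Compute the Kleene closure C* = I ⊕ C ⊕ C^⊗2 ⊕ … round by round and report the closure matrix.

D(0):
  [0, ∞, 10, ∞, 1, 12]
  [∞, 0, ∞, ∞, ∞, ∞]
  [∞, 19, 0, 18, 0, 7]
  [15, 5, ∞, 0, 16, -3]
  [18, ∞, ∞, -1, 0, 10]
  [∞, -3, 18, ∞, 20, 0]
D(1):
  [0, ∞, 10, ∞, 1, 12]
  [∞, 0, ∞, ∞, ∞, ∞]
  [∞, 19, 0, 18, 0, 7]
  [15, 5, 25, 0, 16, -3]
  [18, ∞, 28, -1, 0, 10]
  [∞, -3, 18, ∞, 20, 0]
D(2):
  [0, ∞, 10, ∞, 1, 12]
  [∞, 0, ∞, ∞, ∞, ∞]
  [∞, 19, 0, 18, 0, 7]
  [15, 5, 25, 0, 16, -3]
  [18, ∞, 28, -1, 0, 10]
  [∞, -3, 18, ∞, 20, 0]
D(3):
  [0, 29, 10, 28, 1, 12]
  [∞, 0, ∞, ∞, ∞, ∞]
  [∞, 19, 0, 18, 0, 7]
  [15, 5, 25, 0, 16, -3]
  [18, 47, 28, -1, 0, 10]
  [∞, -3, 18, 36, 18, 0]
D(4):
  [0, 29, 10, 28, 1, 12]
  [∞, 0, ∞, ∞, ∞, ∞]
  [33, 19, 0, 18, 0, 7]
  [15, 5, 25, 0, 16, -3]
  [14, 4, 24, -1, 0, -4]
  [51, -3, 18, 36, 18, 0]
D(5):
  [0, 5, 10, 0, 1, -3]
  [∞, 0, ∞, ∞, ∞, ∞]
  [14, 4, 0, -1, 0, -4]
  [15, 5, 25, 0, 16, -3]
  [14, 4, 24, -1, 0, -4]
  [32, -3, 18, 17, 18, 0]
D(6):
  [0, -6, 10, 0, 1, -3]
  [∞, 0, ∞, ∞, ∞, ∞]
  [14, -7, 0, -1, 0, -4]
  [15, -6, 15, 0, 15, -3]
  [14, -7, 14, -1, 0, -4]
  [32, -3, 18, 17, 18, 0]
Answer: C* = [[0, -6, 10, 0, 1, -3], [∞, 0, ∞, ∞, ∞, ∞], [14, -7, 0, -1, 0, -4], [15, -6, 15, 0, 15, -3], [14, -7, 14, -1, 0, -4], [32, -3, 18, 17, 18, 0]]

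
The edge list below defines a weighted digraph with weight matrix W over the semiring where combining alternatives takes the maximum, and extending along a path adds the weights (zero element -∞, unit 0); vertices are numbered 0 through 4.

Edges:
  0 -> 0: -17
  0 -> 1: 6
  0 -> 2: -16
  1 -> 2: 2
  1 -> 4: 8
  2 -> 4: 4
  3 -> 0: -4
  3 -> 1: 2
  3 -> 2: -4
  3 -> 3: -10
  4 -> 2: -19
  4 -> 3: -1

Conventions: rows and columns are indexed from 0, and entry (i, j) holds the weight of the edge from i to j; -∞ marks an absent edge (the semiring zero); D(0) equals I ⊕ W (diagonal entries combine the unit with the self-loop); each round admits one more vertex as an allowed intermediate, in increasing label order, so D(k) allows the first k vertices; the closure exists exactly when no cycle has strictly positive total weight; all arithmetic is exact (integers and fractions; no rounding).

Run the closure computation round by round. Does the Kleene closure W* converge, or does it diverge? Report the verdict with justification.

D(0):
  [0, 6, -16, -∞, -∞]
  [-∞, 0, 2, -∞, 8]
  [-∞, -∞, 0, -∞, 4]
  [-4, 2, -4, 0, -∞]
  [-∞, -∞, -19, -1, 0]
D(1):
  [0, 6, -16, -∞, -∞]
  [-∞, 0, 2, -∞, 8]
  [-∞, -∞, 0, -∞, 4]
  [-4, 2, -4, 0, -∞]
  [-∞, -∞, -19, -1, 0]
D(2):
  [0, 6, 8, -∞, 14]
  [-∞, 0, 2, -∞, 8]
  [-∞, -∞, 0, -∞, 4]
  [-4, 2, 4, 0, 10]
  [-∞, -∞, -19, -1, 0]
D(3):
  [0, 6, 8, -∞, 14]
  [-∞, 0, 2, -∞, 8]
  [-∞, -∞, 0, -∞, 4]
  [-4, 2, 4, 0, 10]
  [-∞, -∞, -19, -1, 0]
Detection: at round 4, diagonal entry (4, 4) turns strictly positive.
Key observation: the cycle 4->3->0->1->2->4 has total weight (-1) + (-4) + 6 + 2 + 4, which is strictly positive.
Answer: DIVERGES — positive cycle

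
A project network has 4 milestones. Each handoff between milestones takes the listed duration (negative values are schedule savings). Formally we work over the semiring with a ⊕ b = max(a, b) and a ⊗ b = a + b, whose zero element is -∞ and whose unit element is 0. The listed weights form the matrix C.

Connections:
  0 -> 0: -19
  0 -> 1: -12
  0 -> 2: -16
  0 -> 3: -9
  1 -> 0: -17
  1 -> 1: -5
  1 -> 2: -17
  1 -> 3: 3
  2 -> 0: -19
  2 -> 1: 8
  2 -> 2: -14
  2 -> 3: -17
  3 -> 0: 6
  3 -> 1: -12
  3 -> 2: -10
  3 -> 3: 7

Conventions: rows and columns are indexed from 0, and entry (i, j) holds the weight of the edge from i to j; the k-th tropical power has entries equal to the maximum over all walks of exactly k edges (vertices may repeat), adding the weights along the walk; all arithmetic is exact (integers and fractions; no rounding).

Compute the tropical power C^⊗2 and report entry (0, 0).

C^⊗2:
  [-3, -8, -19, -2]
  [9, -9, -7, 10]
  [-9, 3, -9, 11]
  [13, -2, -3, 14]
Key observation: the optimum is the walk 0->3->0, with weight (-9) + 6 = -3.
Optimal value attained by: walk 0->3->0.
Answer: (C^⊗2)[0][0] = -3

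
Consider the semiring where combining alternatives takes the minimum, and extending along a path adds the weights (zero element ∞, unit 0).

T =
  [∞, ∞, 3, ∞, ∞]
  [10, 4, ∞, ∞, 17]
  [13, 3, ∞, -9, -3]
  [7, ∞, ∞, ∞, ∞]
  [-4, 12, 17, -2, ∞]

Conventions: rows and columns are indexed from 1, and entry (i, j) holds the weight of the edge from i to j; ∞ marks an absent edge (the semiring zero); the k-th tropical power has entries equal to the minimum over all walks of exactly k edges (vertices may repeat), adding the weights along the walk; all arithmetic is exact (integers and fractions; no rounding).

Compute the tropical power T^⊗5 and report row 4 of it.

T^⊗2:
  [16, 6, ∞, -6, 0]
  [13, 8, 13, 15, 21]
  [-7, 7, 14, -5, 20]
  [∞, ∞, 10, ∞, ∞]
  [5, 16, -1, 8, 14]
T^⊗3:
  [-4, 10, 17, -2, 23]
  [17, 12, 16, 4, 10]
  [2, 11, -4, 5, 11]
  [23, 13, ∞, 1, 7]
  [10, 2, 8, -10, -4]
T^⊗4:
  [5, 14, -1, 8, 14]
  [6, 16, 20, 7, 13]
  [7, -1, 5, -13, -7]
  [3, 17, 24, 5, 30]
  [-8, 6, 13, -6, 5]
T^⊗5:
  [10, 2, 8, -10, -4]
  [9, 20, 9, 11, 17]
  [-11, 3, 10, -9, 2]
  [12, 21, 6, 15, 21]
  [1, 10, -5, 3, 10]
Answer: row 4 of T^⊗5 = [12, 21, 6, 15, 21]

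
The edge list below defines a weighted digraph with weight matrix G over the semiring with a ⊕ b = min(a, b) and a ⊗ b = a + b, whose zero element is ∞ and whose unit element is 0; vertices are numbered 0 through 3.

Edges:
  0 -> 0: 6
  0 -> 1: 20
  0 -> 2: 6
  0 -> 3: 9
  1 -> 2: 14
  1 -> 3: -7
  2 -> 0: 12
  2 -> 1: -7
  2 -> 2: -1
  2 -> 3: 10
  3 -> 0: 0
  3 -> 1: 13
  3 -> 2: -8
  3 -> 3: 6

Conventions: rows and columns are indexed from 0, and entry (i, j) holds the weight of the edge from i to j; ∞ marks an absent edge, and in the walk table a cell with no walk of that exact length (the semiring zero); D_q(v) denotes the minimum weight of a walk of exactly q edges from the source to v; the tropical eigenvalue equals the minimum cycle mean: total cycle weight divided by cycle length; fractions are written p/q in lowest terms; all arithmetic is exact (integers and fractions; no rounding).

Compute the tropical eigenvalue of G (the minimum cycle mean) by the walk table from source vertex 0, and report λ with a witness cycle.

q=0: [0, ∞, ∞, ∞]
q=1: [6, 20, 6, 9]
q=2: [9, -1, 1, 13]
q=3: [13, -6, 0, -8]
q=4: [-8, -7, -16, -13]
Optimal cycle mean attained by: cycle 1->3->2->1, total (-7) + (-8) + (-7), length 3.
Answer: λ = -22/3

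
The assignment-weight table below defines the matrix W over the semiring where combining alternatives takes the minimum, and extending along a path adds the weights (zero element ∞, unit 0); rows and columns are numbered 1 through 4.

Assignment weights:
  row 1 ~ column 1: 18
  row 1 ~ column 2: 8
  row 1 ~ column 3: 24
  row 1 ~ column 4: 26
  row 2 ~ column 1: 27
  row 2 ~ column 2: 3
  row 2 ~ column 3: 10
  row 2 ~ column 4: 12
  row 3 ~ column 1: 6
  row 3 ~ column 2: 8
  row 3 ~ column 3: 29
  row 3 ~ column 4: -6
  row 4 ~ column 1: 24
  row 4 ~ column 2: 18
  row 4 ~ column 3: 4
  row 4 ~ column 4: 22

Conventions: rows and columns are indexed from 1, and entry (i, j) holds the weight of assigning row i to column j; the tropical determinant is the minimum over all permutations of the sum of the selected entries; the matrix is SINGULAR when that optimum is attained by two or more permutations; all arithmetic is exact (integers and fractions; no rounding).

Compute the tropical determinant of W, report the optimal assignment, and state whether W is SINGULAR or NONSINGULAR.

σ = (1, 2, 3, 4): 18 + 3 + 29 + 22 = 72
σ = (1, 2, 4, 3): 18 + 3 + (-6) + 4 = 19
σ = (1, 3, 2, 4): 18 + 10 + 8 + 22 = 58
σ = (1, 3, 4, 2): 18 + 10 + (-6) + 18 = 40
σ = (1, 4, 2, 3): 18 + 12 + 8 + 4 = 42
σ = (1, 4, 3, 2): 18 + 12 + 29 + 18 = 77
σ = (2, 1, 3, 4): 8 + 27 + 29 + 22 = 86
σ = (2, 1, 4, 3): 8 + 27 + (-6) + 4 = 33
σ = (2, 3, 1, 4): 8 + 10 + 6 + 22 = 46
σ = (2, 3, 4, 1): 8 + 10 + (-6) + 24 = 36
σ = (2, 4, 1, 3): 8 + 12 + 6 + 4 = 30
σ = (2, 4, 3, 1): 8 + 12 + 29 + 24 = 73
σ = (3, 1, 2, 4): 24 + 27 + 8 + 22 = 81
σ = (3, 1, 4, 2): 24 + 27 + (-6) + 18 = 63
σ = (3, 2, 1, 4): 24 + 3 + 6 + 22 = 55
σ = (3, 2, 4, 1): 24 + 3 + (-6) + 24 = 45
σ = (3, 4, 1, 2): 24 + 12 + 6 + 18 = 60
σ = (3, 4, 2, 1): 24 + 12 + 8 + 24 = 68
σ = (4, 1, 2, 3): 26 + 27 + 8 + 4 = 65
σ = (4, 1, 3, 2): 26 + 27 + 29 + 18 = 100
σ = (4, 2, 1, 3): 26 + 3 + 6 + 4 = 39
σ = (4, 2, 3, 1): 26 + 3 + 29 + 24 = 82
σ = (4, 3, 1, 2): 26 + 10 + 6 + 18 = 60
σ = (4, 3, 2, 1): 26 + 10 + 8 + 24 = 68
Optimal value attained by: σ = (1, 2, 4, 3).
Answer: det⊕(W) = 19; verdict: NONSINGULAR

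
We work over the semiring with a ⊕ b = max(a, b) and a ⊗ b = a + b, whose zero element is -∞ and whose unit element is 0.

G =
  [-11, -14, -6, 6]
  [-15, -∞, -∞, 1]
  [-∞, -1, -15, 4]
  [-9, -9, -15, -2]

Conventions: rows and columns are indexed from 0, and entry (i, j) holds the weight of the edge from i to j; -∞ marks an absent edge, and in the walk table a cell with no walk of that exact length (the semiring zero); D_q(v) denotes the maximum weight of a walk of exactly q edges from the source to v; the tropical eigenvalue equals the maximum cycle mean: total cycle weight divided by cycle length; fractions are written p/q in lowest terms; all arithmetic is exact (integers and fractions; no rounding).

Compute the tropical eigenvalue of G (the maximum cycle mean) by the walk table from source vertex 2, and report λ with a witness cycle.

q=0: [-∞, -∞, 0, -∞]
q=1: [-∞, -1, -15, 4]
q=2: [-5, -5, -11, 2]
q=3: [-7, -7, -11, 1]
q=4: [-8, -8, -13, -1]
Optimal cycle mean attained by: cycle 0->3->0, total 6 + (-9), length 2.
Answer: λ = -3/2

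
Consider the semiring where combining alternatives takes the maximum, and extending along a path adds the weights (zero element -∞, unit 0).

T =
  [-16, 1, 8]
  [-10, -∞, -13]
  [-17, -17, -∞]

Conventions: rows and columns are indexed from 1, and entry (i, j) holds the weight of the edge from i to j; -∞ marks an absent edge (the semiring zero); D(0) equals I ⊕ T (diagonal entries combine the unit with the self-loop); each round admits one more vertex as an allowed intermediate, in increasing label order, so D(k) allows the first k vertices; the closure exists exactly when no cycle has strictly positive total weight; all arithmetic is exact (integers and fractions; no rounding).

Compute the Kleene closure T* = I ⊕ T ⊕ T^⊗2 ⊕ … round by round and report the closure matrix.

D(0):
  [0, 1, 8]
  [-10, 0, -13]
  [-17, -17, 0]
D(1):
  [0, 1, 8]
  [-10, 0, -2]
  [-17, -16, 0]
D(2):
  [0, 1, 8]
  [-10, 0, -2]
  [-17, -16, 0]
D(3):
  [0, 1, 8]
  [-10, 0, -2]
  [-17, -16, 0]
Answer: T* = [[0, 1, 8], [-10, 0, -2], [-17, -16, 0]]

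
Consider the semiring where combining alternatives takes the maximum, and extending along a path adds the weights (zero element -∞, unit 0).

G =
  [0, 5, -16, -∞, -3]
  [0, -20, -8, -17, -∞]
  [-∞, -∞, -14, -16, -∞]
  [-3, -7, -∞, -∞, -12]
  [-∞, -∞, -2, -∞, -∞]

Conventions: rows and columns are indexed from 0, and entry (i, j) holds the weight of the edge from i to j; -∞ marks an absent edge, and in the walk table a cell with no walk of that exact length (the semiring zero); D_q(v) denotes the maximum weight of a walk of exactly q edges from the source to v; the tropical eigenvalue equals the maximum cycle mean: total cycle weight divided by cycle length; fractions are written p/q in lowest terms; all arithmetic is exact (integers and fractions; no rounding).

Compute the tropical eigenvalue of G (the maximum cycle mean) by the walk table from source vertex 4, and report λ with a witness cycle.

q=0: [-∞, -∞, -∞, -∞, 0]
q=1: [-∞, -∞, -2, -∞, -∞]
q=2: [-∞, -∞, -16, -18, -∞]
q=3: [-21, -25, -30, -32, -30]
q=4: [-21, -16, -32, -42, -24]
q=5: [-16, -16, -24, -33, -24]
Optimal cycle mean attained by: cycle 0->1->0, total 5 + 0, length 2.
Answer: λ = 5/2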